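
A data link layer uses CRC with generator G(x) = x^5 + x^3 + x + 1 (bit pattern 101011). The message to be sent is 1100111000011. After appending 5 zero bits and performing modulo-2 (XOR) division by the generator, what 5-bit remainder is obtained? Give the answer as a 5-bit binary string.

Append 5 zeros: 110011100001100000. Divide by 101011 (XOR where the leading bit is 1):
  pos 0: 110011 XOR 101011 = 011000
  pos 1: 110001 XOR 101011 = 011010
  pos 2: 110100 XOR 101011 = 011111
  pos 3: 111110 XOR 101011 = 010101
  pos 4: 101010 XOR 101011 = 000001
  pos 9: 101100 XOR 101011 = 000111
  pos 12: 111000 XOR 101011 = 010011
Remainder (last 5 bits) = 10011. This is the CRC / FCS.

10011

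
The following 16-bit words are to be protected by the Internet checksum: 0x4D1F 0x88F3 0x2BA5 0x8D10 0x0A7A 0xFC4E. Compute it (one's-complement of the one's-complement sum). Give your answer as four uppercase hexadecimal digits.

6A6E

One's-complement addition (fold any carry out of bit 15 back into bit 0):
  0x4D1F + 0x88F3 = 0x0D612
  0xD612 + 0x2BA5 = 0x101B7 → wrap carry → 0x01B8
  0x01B8 + 0x8D10 = 0x08EC8
  0x8EC8 + 0x0A7A = 0x09942
  0x9942 + 0xFC4E = 0x19590 → wrap carry → 0x9591
One's-complement sum = 0x9591.
Checksum = ~0x9591 & 0xFFFF = 0x6A6E.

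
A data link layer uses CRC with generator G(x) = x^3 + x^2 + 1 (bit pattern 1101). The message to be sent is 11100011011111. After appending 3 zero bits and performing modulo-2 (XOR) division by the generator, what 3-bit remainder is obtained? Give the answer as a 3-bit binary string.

000

Append 3 zeros: 11100011011111000. Divide by 1101 (XOR where the leading bit is 1):
  pos 0: 1110 XOR 1101 = 0011
  pos 2: 1100 XOR 1101 = 0001
  pos 5: 1110 XOR 1101 = 0011
  pos 7: 1111 XOR 1101 = 0010
  pos 9: 1011 XOR 1101 = 0110
  pos 10: 1101 XOR 1101 = 0000
Remainder (last 3 bits) = 000. This is the CRC / FCS.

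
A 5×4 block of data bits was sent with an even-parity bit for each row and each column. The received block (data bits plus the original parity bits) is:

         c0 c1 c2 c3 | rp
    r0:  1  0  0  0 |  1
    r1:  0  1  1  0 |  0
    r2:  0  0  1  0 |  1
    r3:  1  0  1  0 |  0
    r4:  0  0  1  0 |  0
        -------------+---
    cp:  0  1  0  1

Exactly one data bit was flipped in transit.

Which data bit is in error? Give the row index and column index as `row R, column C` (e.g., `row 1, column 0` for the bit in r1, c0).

row 4, column 3

Recompute each row's even parity and compare to rp:
  r0: data parity 1, sent rp 1 → ok
  r1: data parity 0, sent rp 0 → ok
  r2: data parity 1, sent rp 1 → ok
  r3: data parity 0, sent rp 0 → ok
  r4: data parity 1, sent rp 0 → mismatch
Recompute each column's even parity and compare to cp:
  c0: data parity 0, sent cp 0 → ok
  c1: data parity 1, sent cp 1 → ok
  c2: data parity 0, sent cp 0 → ok
  c3: data parity 0, sent cp 1 → mismatch
Exactly one row (r4) and one column (c3) fail → the flipped bit is at their intersection.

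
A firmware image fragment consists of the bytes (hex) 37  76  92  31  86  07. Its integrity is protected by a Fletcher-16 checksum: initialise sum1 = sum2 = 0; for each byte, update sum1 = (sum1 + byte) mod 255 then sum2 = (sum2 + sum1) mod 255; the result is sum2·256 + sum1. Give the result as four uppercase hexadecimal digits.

8DFE

Running sums (mod 255):
  after byte 0 (37): sum1=55, sum2=55
  after byte 1 (76): sum1=173, sum2=228
  after byte 2 (92): sum1=64, sum2=37
  after byte 3 (31): sum1=113, sum2=150
  after byte 4 (86): sum1=247, sum2=142
  after byte 5 (07): sum1=254, sum2=141
Checksum = sum2·256 + sum1 = 141·256 + 254 = 36350 = 0x8DFE.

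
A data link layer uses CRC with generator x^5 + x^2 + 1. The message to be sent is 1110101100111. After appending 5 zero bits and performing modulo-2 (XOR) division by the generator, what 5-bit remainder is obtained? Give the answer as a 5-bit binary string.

00110

Append 5 zeros: 111010110011100000. Divide by 100101 (XOR where the leading bit is 1):
  pos 0: 111010 XOR 100101 = 011111
  pos 1: 111111 XOR 100101 = 011010
  pos 2: 110101 XOR 100101 = 010000
  pos 3: 100000 XOR 100101 = 000101
  pos 6: 101011 XOR 100101 = 001110
  pos 8: 111010 XOR 100101 = 011111
  pos 9: 111110 XOR 100101 = 011011
  pos 10: 110110 XOR 100101 = 010011
  pos 11: 100110 XOR 100101 = 000011
Remainder (last 5 bits) = 00110. This is the CRC / FCS.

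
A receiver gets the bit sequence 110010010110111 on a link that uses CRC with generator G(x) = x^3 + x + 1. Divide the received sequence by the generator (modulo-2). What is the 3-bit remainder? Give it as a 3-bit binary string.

000

Modulo-2 division of 110010010110111 by 1011:
  pos 0: 1100 XOR 1011 = 0111
  pos 1: 1111 XOR 1011 = 0100
  pos 2: 1000 XOR 1011 = 0011
  pos 4: 1101 XOR 1011 = 0110
  pos 5: 1100 XOR 1011 = 0111
  pos 6: 1111 XOR 1011 = 0100
  pos 7: 1001 XOR 1011 = 0010
  pos 9: 1001 XOR 1011 = 0010
  pos 11: 1011 XOR 1011 = 0000
Remainder = 000 (zero — the frame passes the CRC check).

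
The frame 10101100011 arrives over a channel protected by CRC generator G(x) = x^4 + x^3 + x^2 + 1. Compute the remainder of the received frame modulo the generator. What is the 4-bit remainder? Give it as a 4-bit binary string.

Modulo-2 division of 10101100011 by 11101:
  pos 0: 10101 XOR 11101 = 01000
  pos 1: 10001 XOR 11101 = 01100
  pos 2: 11000 XOR 11101 = 00101
  pos 4: 10100 XOR 11101 = 01001
  pos 5: 10011 XOR 11101 = 01110
  pos 6: 11101 XOR 11101 = 00000
Remainder = 0000 (zero — the frame passes the CRC check).

0000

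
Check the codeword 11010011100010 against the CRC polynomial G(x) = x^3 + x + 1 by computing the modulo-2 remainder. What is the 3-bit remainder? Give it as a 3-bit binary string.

Modulo-2 division of 11010011100010 by 1011:
  pos 0: 1101 XOR 1011 = 0110
  pos 1: 1100 XOR 1011 = 0111
  pos 2: 1110 XOR 1011 = 0101
  pos 3: 1011 XOR 1011 = 0000
  pos 7: 1100 XOR 1011 = 0111
  pos 8: 1110 XOR 1011 = 0101
  pos 9: 1011 XOR 1011 = 0000
Remainder = 000 (zero — the frame passes the CRC check).

000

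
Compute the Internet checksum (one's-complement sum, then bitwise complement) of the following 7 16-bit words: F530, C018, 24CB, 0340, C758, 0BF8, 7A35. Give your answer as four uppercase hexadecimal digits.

One's-complement addition (fold any carry out of bit 15 back into bit 0):
  0xF530 + 0xC018 = 0x1B548 → wrap carry → 0xB549
  0xB549 + 0x24CB = 0x0DA14
  0xDA14 + 0x0340 = 0x0DD54
  0xDD54 + 0xC758 = 0x1A4AC → wrap carry → 0xA4AD
  0xA4AD + 0x0BF8 = 0x0B0A5
  0xB0A5 + 0x7A35 = 0x12ADA → wrap carry → 0x2ADB
One's-complement sum = 0x2ADB.
Checksum = ~0x2ADB & 0xFFFF = 0xD524.

D524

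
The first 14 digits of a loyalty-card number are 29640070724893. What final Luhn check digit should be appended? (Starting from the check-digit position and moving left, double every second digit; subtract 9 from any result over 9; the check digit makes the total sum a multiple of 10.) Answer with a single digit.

1

Partial digits right→left: 3 9 8 4 2 7 0 7 0 0 4 6 9 2
Double every second digit counting from the check-digit position (so the 1st, 3rd, 5th, ... of the partial from the right).
  doubled (with −9 where >9): 6 7 4 0 0 8 9 → sum 34
  kept as-is: 9 4 7 7 0 6 2 → sum 35
Total = 34 + 35 = 69.
Check digit = (10 − (69 mod 10)) mod 10 = 1.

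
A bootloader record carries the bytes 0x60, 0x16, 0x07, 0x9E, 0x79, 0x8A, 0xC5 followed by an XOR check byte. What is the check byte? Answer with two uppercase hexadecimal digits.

D9

XOR the bytes together:
  start with 0x60
  0x60 ⊕ 0x16 = 0x76
  0x76 ⊕ 0x07 = 0x71
  0x71 ⊕ 0x9E = 0xEF
  0xEF ⊕ 0x79 = 0x96
  0x96 ⊕ 0x8A = 0x1C
  0x1C ⊕ 0xC5 = 0xD9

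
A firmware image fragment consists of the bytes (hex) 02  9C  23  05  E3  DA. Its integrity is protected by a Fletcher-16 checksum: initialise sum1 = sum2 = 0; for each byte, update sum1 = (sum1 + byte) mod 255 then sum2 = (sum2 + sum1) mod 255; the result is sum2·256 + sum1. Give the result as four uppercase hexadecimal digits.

5985

Running sums (mod 255):
  after byte 0 (02): sum1=2, sum2=2
  after byte 1 (9C): sum1=158, sum2=160
  after byte 2 (23): sum1=193, sum2=98
  after byte 3 (05): sum1=198, sum2=41
  after byte 4 (E3): sum1=170, sum2=211
  after byte 5 (DA): sum1=133, sum2=89
Checksum = sum2·256 + sum1 = 89·256 + 133 = 22917 = 0x5985.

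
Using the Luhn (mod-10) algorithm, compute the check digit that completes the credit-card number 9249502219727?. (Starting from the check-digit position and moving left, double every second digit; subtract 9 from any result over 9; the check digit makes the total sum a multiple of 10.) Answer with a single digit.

2

Partial digits right→left: 7 2 7 9 1 2 2 0 5 9 4 2 9
Double every second digit counting from the check-digit position (so the 1st, 3rd, 5th, ... of the partial from the right).
  doubled (with −9 where >9): 5 5 2 4 1 8 9 → sum 34
  kept as-is: 2 9 2 0 9 2 → sum 24
Total = 34 + 24 = 58.
Check digit = (10 − (58 mod 10)) mod 10 = 2.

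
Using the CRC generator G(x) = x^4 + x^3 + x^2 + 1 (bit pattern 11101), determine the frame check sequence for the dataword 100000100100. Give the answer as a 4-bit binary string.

1000

Append 4 zeros: 1000001001000000. Divide by 11101 (XOR where the leading bit is 1):
  pos 0: 10000 XOR 11101 = 01101
  pos 1: 11010 XOR 11101 = 00111
  pos 3: 11110 XOR 11101 = 00011
  pos 6: 11010 XOR 11101 = 00111
  pos 8: 11100 XOR 11101 = 00001
Remainder (last 4 bits) = 1000. This is the CRC / FCS.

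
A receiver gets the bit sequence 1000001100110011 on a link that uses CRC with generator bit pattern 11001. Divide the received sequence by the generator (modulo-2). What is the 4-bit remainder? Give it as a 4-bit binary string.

Modulo-2 division of 1000001100110011 by 11001:
  pos 0: 10000 XOR 11001 = 01001
  pos 1: 10010 XOR 11001 = 01011
  pos 2: 10111 XOR 11001 = 01110
  pos 3: 11101 XOR 11001 = 00100
  pos 5: 10000 XOR 11001 = 01001
  pos 6: 10011 XOR 11001 = 01010
  pos 7: 10101 XOR 11001 = 01100
  pos 8: 11000 XOR 11001 = 00001
Remainder = 1011 (nonzero — an error is detected).

1011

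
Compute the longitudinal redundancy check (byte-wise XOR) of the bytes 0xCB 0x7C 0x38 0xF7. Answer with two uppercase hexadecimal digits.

XOR the bytes together:
  start with 0xCB
  0xCB ⊕ 0x7C = 0xB7
  0xB7 ⊕ 0x38 = 0x8F
  0x8F ⊕ 0xF7 = 0x78

78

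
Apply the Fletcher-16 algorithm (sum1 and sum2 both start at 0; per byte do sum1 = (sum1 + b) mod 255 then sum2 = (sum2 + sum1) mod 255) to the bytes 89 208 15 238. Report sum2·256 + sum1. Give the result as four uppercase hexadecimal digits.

Running sums (mod 255):
  after byte 0 (89): sum1=89, sum2=89
  after byte 1 (208): sum1=42, sum2=131
  after byte 2 (15): sum1=57, sum2=188
  after byte 3 (238): sum1=40, sum2=228
Checksum = sum2·256 + sum1 = 228·256 + 40 = 58408 = 0xE428.

E428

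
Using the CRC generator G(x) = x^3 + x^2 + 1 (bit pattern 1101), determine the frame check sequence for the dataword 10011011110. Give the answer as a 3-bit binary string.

100

Append 3 zeros: 10011011110000. Divide by 1101 (XOR where the leading bit is 1):
  pos 0: 1001 XOR 1101 = 0100
  pos 1: 1001 XOR 1101 = 0100
  pos 2: 1000 XOR 1101 = 0101
  pos 3: 1011 XOR 1101 = 0110
  pos 4: 1101 XOR 1101 = 0000
  pos 8: 1100 XOR 1101 = 0001
Remainder (last 3 bits) = 100. This is the CRC / FCS.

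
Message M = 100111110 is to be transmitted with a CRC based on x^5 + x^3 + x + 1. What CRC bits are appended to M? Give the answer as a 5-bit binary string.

01111

Append 5 zeros: 10011111000000. Divide by 101011 (XOR where the leading bit is 1):
  pos 0: 100111 XOR 101011 = 001100
  pos 2: 110011 XOR 101011 = 011000
  pos 3: 110000 XOR 101011 = 011011
  pos 4: 110110 XOR 101011 = 011101
  pos 5: 111010 XOR 101011 = 010001
  pos 6: 100010 XOR 101011 = 001001
  pos 8: 100100 XOR 101011 = 001111
Remainder (last 5 bits) = 01111. This is the CRC / FCS.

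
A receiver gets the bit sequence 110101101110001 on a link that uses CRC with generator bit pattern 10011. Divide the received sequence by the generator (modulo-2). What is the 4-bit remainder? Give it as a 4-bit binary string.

1101

Modulo-2 division of 110101101110001 by 10011:
  pos 0: 11010 XOR 10011 = 01001
  pos 1: 10011 XOR 10011 = 00000
  pos 6: 10111 XOR 10011 = 00100
  pos 8: 10000 XOR 10011 = 00011
Remainder = 1101 (nonzero — an error is detected).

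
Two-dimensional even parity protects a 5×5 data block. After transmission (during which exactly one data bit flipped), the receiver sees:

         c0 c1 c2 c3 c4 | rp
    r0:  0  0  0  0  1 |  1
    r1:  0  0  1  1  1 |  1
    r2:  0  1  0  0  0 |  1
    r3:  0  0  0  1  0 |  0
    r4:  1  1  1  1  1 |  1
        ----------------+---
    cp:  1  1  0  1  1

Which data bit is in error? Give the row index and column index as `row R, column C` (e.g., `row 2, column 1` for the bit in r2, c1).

row 3, column 1

Recompute each row's even parity and compare to rp:
  r0: data parity 1, sent rp 1 → ok
  r1: data parity 1, sent rp 1 → ok
  r2: data parity 1, sent rp 1 → ok
  r3: data parity 1, sent rp 0 → mismatch
  r4: data parity 1, sent rp 1 → ok
Recompute each column's even parity and compare to cp:
  c0: data parity 1, sent cp 1 → ok
  c1: data parity 0, sent cp 1 → mismatch
  c2: data parity 0, sent cp 0 → ok
  c3: data parity 1, sent cp 1 → ok
  c4: data parity 1, sent cp 1 → ok
Exactly one row (r3) and one column (c1) fail → the flipped bit is at their intersection.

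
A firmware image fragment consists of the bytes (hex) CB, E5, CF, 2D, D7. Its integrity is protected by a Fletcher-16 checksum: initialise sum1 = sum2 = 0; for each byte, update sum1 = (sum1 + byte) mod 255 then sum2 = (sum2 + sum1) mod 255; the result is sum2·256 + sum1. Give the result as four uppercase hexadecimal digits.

Running sums (mod 255):
  after byte 0 (CB): sum1=203, sum2=203
  after byte 1 (E5): sum1=177, sum2=125
  after byte 2 (CF): sum1=129, sum2=254
  after byte 3 (2D): sum1=174, sum2=173
  after byte 4 (D7): sum1=134, sum2=52
Checksum = sum2·256 + sum1 = 52·256 + 134 = 13446 = 0x3486.

3486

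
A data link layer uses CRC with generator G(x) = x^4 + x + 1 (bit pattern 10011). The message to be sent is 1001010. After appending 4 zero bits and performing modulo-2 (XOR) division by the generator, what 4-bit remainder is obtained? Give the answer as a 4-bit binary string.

1010

Append 4 zeros: 10010100000. Divide by 10011 (XOR where the leading bit is 1):
  pos 0: 10010 XOR 10011 = 00001
  pos 4: 11000 XOR 10011 = 01011
  pos 5: 10110 XOR 10011 = 00101
Remainder (last 4 bits) = 1010. This is the CRC / FCS.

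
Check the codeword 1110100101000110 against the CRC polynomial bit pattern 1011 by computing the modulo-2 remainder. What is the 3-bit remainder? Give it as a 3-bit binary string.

Modulo-2 division of 1110100101000110 by 1011:
  pos 0: 1110 XOR 1011 = 0101
  pos 1: 1011 XOR 1011 = 0000
  pos 7: 1010 XOR 1011 = 0001
  pos 10: 1001 XOR 1011 = 0010
  pos 12: 1010 XOR 1011 = 0001
Remainder = 001 (nonzero — an error is detected).

001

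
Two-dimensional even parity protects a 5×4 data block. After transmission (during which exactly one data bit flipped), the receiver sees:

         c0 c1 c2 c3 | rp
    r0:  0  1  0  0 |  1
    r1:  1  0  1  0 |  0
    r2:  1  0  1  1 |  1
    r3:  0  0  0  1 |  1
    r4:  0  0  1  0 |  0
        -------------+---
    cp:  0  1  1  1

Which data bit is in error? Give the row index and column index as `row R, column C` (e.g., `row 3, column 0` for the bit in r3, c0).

row 4, column 3

Recompute each row's even parity and compare to rp:
  r0: data parity 1, sent rp 1 → ok
  r1: data parity 0, sent rp 0 → ok
  r2: data parity 1, sent rp 1 → ok
  r3: data parity 1, sent rp 1 → ok
  r4: data parity 1, sent rp 0 → mismatch
Recompute each column's even parity and compare to cp:
  c0: data parity 0, sent cp 0 → ok
  c1: data parity 1, sent cp 1 → ok
  c2: data parity 1, sent cp 1 → ok
  c3: data parity 0, sent cp 1 → mismatch
Exactly one row (r4) and one column (c3) fail → the flipped bit is at their intersection.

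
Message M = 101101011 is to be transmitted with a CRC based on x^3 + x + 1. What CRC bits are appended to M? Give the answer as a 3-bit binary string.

Append 3 zeros: 101101011000. Divide by 1011 (XOR where the leading bit is 1):
  pos 0: 1011 XOR 1011 = 0000
  pos 5: 1011 XOR 1011 = 0000
Remainder (last 3 bits) = 000. This is the CRC / FCS.

000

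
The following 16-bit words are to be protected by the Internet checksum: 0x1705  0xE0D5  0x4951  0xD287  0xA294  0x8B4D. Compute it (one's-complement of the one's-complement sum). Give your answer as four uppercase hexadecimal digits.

One's-complement addition (fold any carry out of bit 15 back into bit 0):
  0x1705 + 0xE0D5 = 0x0F7DA
  0xF7DA + 0x4951 = 0x1412B → wrap carry → 0x412C
  0x412C + 0xD287 = 0x113B3 → wrap carry → 0x13B4
  0x13B4 + 0xA294 = 0x0B648
  0xB648 + 0x8B4D = 0x14195 → wrap carry → 0x4196
One's-complement sum = 0x4196.
Checksum = ~0x4196 & 0xFFFF = 0xBE69.

BE69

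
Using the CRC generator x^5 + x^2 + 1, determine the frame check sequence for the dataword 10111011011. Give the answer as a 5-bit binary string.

Append 5 zeros: 1011101101100000. Divide by 100101 (XOR where the leading bit is 1):
  pos 0: 101110 XOR 100101 = 001011
  pos 2: 101111 XOR 100101 = 001010
  pos 4: 101001 XOR 100101 = 001100
  pos 6: 110010 XOR 100101 = 010111
  pos 7: 101110 XOR 100101 = 001011
  pos 9: 101100 XOR 100101 = 001001
Remainder (last 5 bits) = 10010. This is the CRC / FCS.

10010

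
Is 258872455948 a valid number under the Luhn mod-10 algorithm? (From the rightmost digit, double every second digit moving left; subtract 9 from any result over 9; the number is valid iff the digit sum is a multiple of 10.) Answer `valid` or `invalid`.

From the right, keep odd positions and double even positions (subtract 9 from any doubled value over 9):
  doubled (positions 2,4,...): 8 1 8 5 7 4 → sum 33
  kept (positions 1,3,...): 8 9 5 2 8 5 → sum 37
Total = 70.
70 mod 10 = 0, so the number is valid.

valid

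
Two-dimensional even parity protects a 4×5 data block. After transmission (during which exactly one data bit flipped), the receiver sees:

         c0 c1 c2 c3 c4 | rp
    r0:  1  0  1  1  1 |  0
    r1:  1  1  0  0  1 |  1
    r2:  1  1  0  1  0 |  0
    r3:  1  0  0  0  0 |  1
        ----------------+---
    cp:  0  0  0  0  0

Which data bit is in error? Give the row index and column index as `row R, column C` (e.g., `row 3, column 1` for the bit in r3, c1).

row 2, column 2

Recompute each row's even parity and compare to rp:
  r0: data parity 0, sent rp 0 → ok
  r1: data parity 1, sent rp 1 → ok
  r2: data parity 1, sent rp 0 → mismatch
  r3: data parity 1, sent rp 1 → ok
Recompute each column's even parity and compare to cp:
  c0: data parity 0, sent cp 0 → ok
  c1: data parity 0, sent cp 0 → ok
  c2: data parity 1, sent cp 0 → mismatch
  c3: data parity 0, sent cp 0 → ok
  c4: data parity 0, sent cp 0 → ok
Exactly one row (r2) and one column (c2) fail → the flipped bit is at their intersection.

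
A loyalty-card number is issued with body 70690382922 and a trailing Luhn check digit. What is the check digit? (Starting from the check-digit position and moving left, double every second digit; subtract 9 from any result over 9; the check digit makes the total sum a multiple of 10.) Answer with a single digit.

Partial digits right→left: 2 2 9 2 8 3 0 9 6 0 7
Double every second digit counting from the check-digit position (so the 1st, 3rd, 5th, ... of the partial from the right).
  doubled (with −9 where >9): 4 9 7 0 3 5 → sum 28
  kept as-is: 2 2 3 9 0 → sum 16
Total = 28 + 16 = 44.
Check digit = (10 − (44 mod 10)) mod 10 = 6.

6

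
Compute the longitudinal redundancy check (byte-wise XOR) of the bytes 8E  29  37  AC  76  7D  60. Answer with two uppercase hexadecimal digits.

57

XOR the bytes together:
  start with 0x8E
  0x8E ⊕ 0x29 = 0xA7
  0xA7 ⊕ 0x37 = 0x90
  0x90 ⊕ 0xAC = 0x3C
  0x3C ⊕ 0x76 = 0x4A
  0x4A ⊕ 0x7D = 0x37
  0x37 ⊕ 0x60 = 0x57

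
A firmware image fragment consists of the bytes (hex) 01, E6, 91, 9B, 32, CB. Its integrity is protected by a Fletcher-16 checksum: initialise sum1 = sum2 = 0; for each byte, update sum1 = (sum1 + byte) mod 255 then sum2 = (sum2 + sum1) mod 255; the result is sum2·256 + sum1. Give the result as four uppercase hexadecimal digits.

D113

Running sums (mod 255):
  after byte 0 (01): sum1=1, sum2=1
  after byte 1 (E6): sum1=231, sum2=232
  after byte 2 (91): sum1=121, sum2=98
  after byte 3 (9B): sum1=21, sum2=119
  after byte 4 (32): sum1=71, sum2=190
  after byte 5 (CB): sum1=19, sum2=209
Checksum = sum2·256 + sum1 = 209·256 + 19 = 53523 = 0xD113.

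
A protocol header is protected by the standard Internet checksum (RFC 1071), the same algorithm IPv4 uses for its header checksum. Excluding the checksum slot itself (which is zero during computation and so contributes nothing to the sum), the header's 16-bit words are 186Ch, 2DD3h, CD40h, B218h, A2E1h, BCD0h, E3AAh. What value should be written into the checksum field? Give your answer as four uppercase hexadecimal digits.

F709

One's-complement addition (fold any carry out of bit 15 back into bit 0):
  0x186C + 0x2DD3 = 0x0463F
  0x463F + 0xCD40 = 0x1137F → wrap carry → 0x1380
  0x1380 + 0xB218 = 0x0C598
  0xC598 + 0xA2E1 = 0x16879 → wrap carry → 0x687A
  0x687A + 0xBCD0 = 0x1254A → wrap carry → 0x254B
  0x254B + 0xE3AA = 0x108F5 → wrap carry → 0x08F6
One's-complement sum = 0x08F6.
Checksum = ~0x08F6 & 0xFFFF = 0xF709.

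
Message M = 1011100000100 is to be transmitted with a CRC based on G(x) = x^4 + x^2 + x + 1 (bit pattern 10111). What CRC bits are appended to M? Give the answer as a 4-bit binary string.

Append 4 zeros: 10111000001000000. Divide by 10111 (XOR where the leading bit is 1):
  pos 0: 10111 XOR 10111 = 00000
  pos 10: 10000 XOR 10111 = 00111
  pos 12: 11100 XOR 10111 = 01011
Remainder (last 4 bits) = 1011. This is the CRC / FCS.

1011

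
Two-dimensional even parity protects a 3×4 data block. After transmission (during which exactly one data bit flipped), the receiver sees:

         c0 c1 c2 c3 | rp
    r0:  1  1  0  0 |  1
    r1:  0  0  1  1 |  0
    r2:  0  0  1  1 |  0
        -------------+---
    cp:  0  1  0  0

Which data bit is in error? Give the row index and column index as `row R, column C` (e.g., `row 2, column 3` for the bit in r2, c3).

Recompute each row's even parity and compare to rp:
  r0: data parity 0, sent rp 1 → mismatch
  r1: data parity 0, sent rp 0 → ok
  r2: data parity 0, sent rp 0 → ok
Recompute each column's even parity and compare to cp:
  c0: data parity 1, sent cp 0 → mismatch
  c1: data parity 1, sent cp 1 → ok
  c2: data parity 0, sent cp 0 → ok
  c3: data parity 0, sent cp 0 → ok
Exactly one row (r0) and one column (c0) fail → the flipped bit is at their intersection.

row 0, column 0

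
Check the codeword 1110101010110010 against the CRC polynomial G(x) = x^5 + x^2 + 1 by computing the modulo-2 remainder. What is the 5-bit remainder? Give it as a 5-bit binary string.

00000

Modulo-2 division of 1110101010110010 by 100101:
  pos 0: 111010 XOR 100101 = 011111
  pos 1: 111111 XOR 100101 = 011010
  pos 2: 110100 XOR 100101 = 010001
  pos 3: 100011 XOR 100101 = 000110
  pos 6: 110011 XOR 100101 = 010110
  pos 7: 101100 XOR 100101 = 001001
  pos 9: 100101 XOR 100101 = 000000
Remainder = 00000 (zero — the frame passes the CRC check).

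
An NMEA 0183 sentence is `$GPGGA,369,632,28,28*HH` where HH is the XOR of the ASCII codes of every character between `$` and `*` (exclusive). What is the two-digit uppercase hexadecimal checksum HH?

XOR the ASCII codes of the payload characters:
  'G' = 0x47 → acc = 0x47
  'P' = 0x50 → acc = 0x17
  'G' = 0x47 → acc = 0x50
  'G' = 0x47 → acc = 0x17
  'A' = 0x41 → acc = 0x56
  ',' = 0x2C → acc = 0x7A
  '3' = 0x33 → acc = 0x49
  '6' = 0x36 → acc = 0x7F
  '9' = 0x39 → acc = 0x46
  ',' = 0x2C → acc = 0x6A
  '6' = 0x36 → acc = 0x5C
  '3' = 0x33 → acc = 0x6F
  '2' = 0x32 → acc = 0x5D
  ',' = 0x2C → acc = 0x71
  '2' = 0x32 → acc = 0x43
  '8' = 0x38 → acc = 0x7B
  ',' = 0x2C → acc = 0x57
  '2' = 0x32 → acc = 0x65
  '8' = 0x38 → acc = 0x5D
Checksum = 0x5D.

5D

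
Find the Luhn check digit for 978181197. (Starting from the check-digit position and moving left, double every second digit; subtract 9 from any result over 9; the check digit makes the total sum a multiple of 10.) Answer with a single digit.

Partial digits right→left: 7 9 1 1 8 1 8 7 9
Double every second digit counting from the check-digit position (so the 1st, 3rd, 5th, ... of the partial from the right).
  doubled (with −9 where >9): 5 2 7 7 9 → sum 30
  kept as-is: 9 1 1 7 → sum 18
Total = 30 + 18 = 48.
Check digit = (10 − (48 mod 10)) mod 10 = 2.

2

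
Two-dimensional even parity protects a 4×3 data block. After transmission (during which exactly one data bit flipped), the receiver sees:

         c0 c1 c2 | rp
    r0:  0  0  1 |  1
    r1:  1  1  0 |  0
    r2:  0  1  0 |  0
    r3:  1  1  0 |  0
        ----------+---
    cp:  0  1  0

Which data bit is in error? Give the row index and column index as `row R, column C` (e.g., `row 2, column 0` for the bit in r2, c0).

Recompute each row's even parity and compare to rp:
  r0: data parity 1, sent rp 1 → ok
  r1: data parity 0, sent rp 0 → ok
  r2: data parity 1, sent rp 0 → mismatch
  r3: data parity 0, sent rp 0 → ok
Recompute each column's even parity and compare to cp:
  c0: data parity 0, sent cp 0 → ok
  c1: data parity 1, sent cp 1 → ok
  c2: data parity 1, sent cp 0 → mismatch
Exactly one row (r2) and one column (c2) fail → the flipped bit is at their intersection.

row 2, column 2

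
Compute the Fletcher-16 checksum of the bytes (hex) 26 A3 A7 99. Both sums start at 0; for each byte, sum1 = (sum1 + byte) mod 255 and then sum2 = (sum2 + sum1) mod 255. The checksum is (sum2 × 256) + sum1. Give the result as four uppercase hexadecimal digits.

6C0B

Running sums (mod 255):
  after byte 0 (26): sum1=38, sum2=38
  after byte 1 (A3): sum1=201, sum2=239
  after byte 2 (A7): sum1=113, sum2=97
  after byte 3 (99): sum1=11, sum2=108
Checksum = sum2·256 + sum1 = 108·256 + 11 = 27659 = 0x6C0B.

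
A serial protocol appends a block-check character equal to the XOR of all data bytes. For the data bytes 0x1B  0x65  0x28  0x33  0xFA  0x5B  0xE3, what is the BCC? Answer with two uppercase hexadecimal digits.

27

XOR the bytes together:
  start with 0x1B
  0x1B ⊕ 0x65 = 0x7E
  0x7E ⊕ 0x28 = 0x56
  0x56 ⊕ 0x33 = 0x65
  0x65 ⊕ 0xFA = 0x9F
  0x9F ⊕ 0x5B = 0xC4
  0xC4 ⊕ 0xE3 = 0x27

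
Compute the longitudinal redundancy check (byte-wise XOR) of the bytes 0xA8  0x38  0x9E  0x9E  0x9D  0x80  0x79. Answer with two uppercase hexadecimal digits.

XOR the bytes together:
  start with 0xA8
  0xA8 ⊕ 0x38 = 0x90
  0x90 ⊕ 0x9E = 0x0E
  0x0E ⊕ 0x9E = 0x90
  0x90 ⊕ 0x9D = 0x0D
  0x0D ⊕ 0x80 = 0x8D
  0x8D ⊕ 0x79 = 0xF4

F4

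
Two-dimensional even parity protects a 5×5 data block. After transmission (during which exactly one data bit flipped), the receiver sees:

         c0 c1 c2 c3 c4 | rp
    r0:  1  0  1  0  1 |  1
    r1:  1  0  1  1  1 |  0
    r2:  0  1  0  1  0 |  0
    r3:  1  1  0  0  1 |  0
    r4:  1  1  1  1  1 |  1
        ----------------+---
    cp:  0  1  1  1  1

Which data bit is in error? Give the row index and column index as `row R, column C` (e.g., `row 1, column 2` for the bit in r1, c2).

row 3, column 4

Recompute each row's even parity and compare to rp:
  r0: data parity 1, sent rp 1 → ok
  r1: data parity 0, sent rp 0 → ok
  r2: data parity 0, sent rp 0 → ok
  r3: data parity 1, sent rp 0 → mismatch
  r4: data parity 1, sent rp 1 → ok
Recompute each column's even parity and compare to cp:
  c0: data parity 0, sent cp 0 → ok
  c1: data parity 1, sent cp 1 → ok
  c2: data parity 1, sent cp 1 → ok
  c3: data parity 1, sent cp 1 → ok
  c4: data parity 0, sent cp 1 → mismatch
Exactly one row (r3) and one column (c4) fail → the flipped bit is at their intersection.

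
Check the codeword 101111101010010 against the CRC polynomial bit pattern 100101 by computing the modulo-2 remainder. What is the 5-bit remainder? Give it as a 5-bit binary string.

Modulo-2 division of 101111101010010 by 100101:
  pos 0: 101111 XOR 100101 = 001010
  pos 2: 101010 XOR 100101 = 001111
  pos 4: 111110 XOR 100101 = 011011
  pos 5: 110111 XOR 100101 = 010010
  pos 6: 100100 XOR 100101 = 000001
Remainder = 01010 (nonzero — an error is detected).

01010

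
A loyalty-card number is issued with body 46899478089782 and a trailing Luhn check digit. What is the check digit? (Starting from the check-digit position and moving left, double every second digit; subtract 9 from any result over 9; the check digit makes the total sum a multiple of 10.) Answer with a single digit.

Partial digits right→left: 2 8 7 9 8 0 8 7 4 9 9 8 6 4
Double every second digit counting from the check-digit position (so the 1st, 3rd, 5th, ... of the partial from the right).
  doubled (with −9 where >9): 4 5 7 7 8 9 3 → sum 43
  kept as-is: 8 9 0 7 9 8 4 → sum 45
Total = 43 + 45 = 88.
Check digit = (10 − (88 mod 10)) mod 10 = 2.

2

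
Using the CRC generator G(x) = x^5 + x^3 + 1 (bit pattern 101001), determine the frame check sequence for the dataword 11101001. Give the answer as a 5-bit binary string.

Append 5 zeros: 1110100100000. Divide by 101001 (XOR where the leading bit is 1):
  pos 0: 111010 XOR 101001 = 010011
  pos 1: 100110 XOR 101001 = 001111
  pos 3: 111110 XOR 101001 = 010111
  pos 4: 101110 XOR 101001 = 000111
  pos 7: 111000 XOR 101001 = 010001
Remainder (last 5 bits) = 10001. This is the CRC / FCS.

10001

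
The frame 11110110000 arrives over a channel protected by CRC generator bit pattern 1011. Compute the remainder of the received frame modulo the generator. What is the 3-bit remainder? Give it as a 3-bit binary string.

Modulo-2 division of 11110110000 by 1011:
  pos 0: 1111 XOR 1011 = 0100
  pos 1: 1000 XOR 1011 = 0011
  pos 3: 1111 XOR 1011 = 0100
  pos 4: 1000 XOR 1011 = 0011
  pos 6: 1100 XOR 1011 = 0111
  pos 7: 1110 XOR 1011 = 0101
Remainder = 101 (nonzero — an error is detected).

101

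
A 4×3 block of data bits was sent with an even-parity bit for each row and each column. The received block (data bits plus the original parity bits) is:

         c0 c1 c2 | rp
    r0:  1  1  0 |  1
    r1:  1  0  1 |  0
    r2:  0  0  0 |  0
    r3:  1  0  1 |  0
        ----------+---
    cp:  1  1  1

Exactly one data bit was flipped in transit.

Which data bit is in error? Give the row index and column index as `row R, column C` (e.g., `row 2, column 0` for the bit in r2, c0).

Recompute each row's even parity and compare to rp:
  r0: data parity 0, sent rp 1 → mismatch
  r1: data parity 0, sent rp 0 → ok
  r2: data parity 0, sent rp 0 → ok
  r3: data parity 0, sent rp 0 → ok
Recompute each column's even parity and compare to cp:
  c0: data parity 1, sent cp 1 → ok
  c1: data parity 1, sent cp 1 → ok
  c2: data parity 0, sent cp 1 → mismatch
Exactly one row (r0) and one column (c2) fail → the flipped bit is at their intersection.

row 0, column 2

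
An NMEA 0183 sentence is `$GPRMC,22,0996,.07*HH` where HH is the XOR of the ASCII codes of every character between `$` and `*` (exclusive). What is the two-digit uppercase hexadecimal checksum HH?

48

XOR the ASCII codes of the payload characters:
  'G' = 0x47 → acc = 0x47
  'P' = 0x50 → acc = 0x17
  'R' = 0x52 → acc = 0x45
  'M' = 0x4D → acc = 0x08
  'C' = 0x43 → acc = 0x4B
  ',' = 0x2C → acc = 0x67
  '2' = 0x32 → acc = 0x55
  '2' = 0x32 → acc = 0x67
  ',' = 0x2C → acc = 0x4B
  '0' = 0x30 → acc = 0x7B
  '9' = 0x39 → acc = 0x42
  '9' = 0x39 → acc = 0x7B
  '6' = 0x36 → acc = 0x4D
  ',' = 0x2C → acc = 0x61
  '.' = 0x2E → acc = 0x4F
  '0' = 0x30 → acc = 0x7F
  '7' = 0x37 → acc = 0x48
Checksum = 0x48.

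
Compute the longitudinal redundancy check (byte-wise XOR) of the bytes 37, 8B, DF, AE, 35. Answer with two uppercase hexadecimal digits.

F8

XOR the bytes together:
  start with 0x37
  0x37 ⊕ 0x8B = 0xBC
  0xBC ⊕ 0xDF = 0x63
  0x63 ⊕ 0xAE = 0xCD
  0xCD ⊕ 0x35 = 0xF8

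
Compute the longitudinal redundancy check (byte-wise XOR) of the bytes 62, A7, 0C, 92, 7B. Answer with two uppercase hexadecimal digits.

20

XOR the bytes together:
  start with 0x62
  0x62 ⊕ 0xA7 = 0xC5
  0xC5 ⊕ 0x0C = 0xC9
  0xC9 ⊕ 0x92 = 0x5B
  0x5B ⊕ 0x7B = 0x20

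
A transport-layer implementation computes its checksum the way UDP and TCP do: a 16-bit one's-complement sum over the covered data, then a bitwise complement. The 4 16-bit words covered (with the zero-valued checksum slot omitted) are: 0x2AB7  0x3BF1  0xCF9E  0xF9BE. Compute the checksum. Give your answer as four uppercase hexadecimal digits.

One's-complement addition (fold any carry out of bit 15 back into bit 0):
  0x2AB7 + 0x3BF1 = 0x066A8
  0x66A8 + 0xCF9E = 0x13646 → wrap carry → 0x3647
  0x3647 + 0xF9BE = 0x13005 → wrap carry → 0x3006
One's-complement sum = 0x3006.
Checksum = ~0x3006 & 0xFFFF = 0xCFF9.

CFF9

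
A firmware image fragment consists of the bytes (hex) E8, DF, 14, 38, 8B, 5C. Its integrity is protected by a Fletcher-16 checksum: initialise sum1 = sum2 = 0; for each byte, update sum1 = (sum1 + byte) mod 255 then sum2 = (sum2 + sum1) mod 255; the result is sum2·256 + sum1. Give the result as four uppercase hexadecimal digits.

41FC

Running sums (mod 255):
  after byte 0 (E8): sum1=232, sum2=232
  after byte 1 (DF): sum1=200, sum2=177
  after byte 2 (14): sum1=220, sum2=142
  after byte 3 (38): sum1=21, sum2=163
  after byte 4 (8B): sum1=160, sum2=68
  after byte 5 (5C): sum1=252, sum2=65
Checksum = sum2·256 + sum1 = 65·256 + 252 = 16892 = 0x41FC.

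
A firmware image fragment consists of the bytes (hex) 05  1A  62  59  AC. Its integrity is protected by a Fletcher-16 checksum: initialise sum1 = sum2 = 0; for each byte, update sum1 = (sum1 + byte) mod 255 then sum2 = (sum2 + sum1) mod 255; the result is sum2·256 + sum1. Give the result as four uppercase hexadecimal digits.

Running sums (mod 255):
  after byte 0 (05): sum1=5, sum2=5
  after byte 1 (1A): sum1=31, sum2=36
  after byte 2 (62): sum1=129, sum2=165
  after byte 3 (59): sum1=218, sum2=128
  after byte 4 (AC): sum1=135, sum2=8
Checksum = sum2·256 + sum1 = 8·256 + 135 = 2183 = 0x0887.

0887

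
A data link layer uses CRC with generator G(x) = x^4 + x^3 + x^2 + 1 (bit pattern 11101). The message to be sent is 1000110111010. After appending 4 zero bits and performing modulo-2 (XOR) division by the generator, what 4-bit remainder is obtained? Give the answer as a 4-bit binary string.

1110

Append 4 zeros: 10001101110100000. Divide by 11101 (XOR where the leading bit is 1):
  pos 0: 10001 XOR 11101 = 01100
  pos 1: 11001 XOR 11101 = 00100
  pos 3: 10001 XOR 11101 = 01100
  pos 4: 11001 XOR 11101 = 00100
  pos 6: 10010 XOR 11101 = 01111
  pos 7: 11111 XOR 11101 = 00010
  pos 10: 10000 XOR 11101 = 01101
  pos 11: 11010 XOR 11101 = 00111
Remainder (last 4 bits) = 1110. This is the CRC / FCS.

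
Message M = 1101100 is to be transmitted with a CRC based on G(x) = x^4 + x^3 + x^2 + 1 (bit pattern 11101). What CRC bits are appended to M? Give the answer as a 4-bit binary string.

Append 4 zeros: 11011000000. Divide by 11101 (XOR where the leading bit is 1):
  pos 0: 11011 XOR 11101 = 00110
  pos 2: 11000 XOR 11101 = 00101
  pos 4: 10100 XOR 11101 = 01001
  pos 5: 10010 XOR 11101 = 01111
  pos 6: 11110 XOR 11101 = 00011
Remainder (last 4 bits) = 0011. This is the CRC / FCS.

0011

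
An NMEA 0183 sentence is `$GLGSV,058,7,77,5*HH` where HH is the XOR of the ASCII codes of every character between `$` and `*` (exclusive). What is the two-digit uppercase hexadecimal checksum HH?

76

XOR the ASCII codes of the payload characters:
  'G' = 0x47 → acc = 0x47
  'L' = 0x4C → acc = 0x0B
  'G' = 0x47 → acc = 0x4C
  'S' = 0x53 → acc = 0x1F
  'V' = 0x56 → acc = 0x49
  ',' = 0x2C → acc = 0x65
  '0' = 0x30 → acc = 0x55
  '5' = 0x35 → acc = 0x60
  '8' = 0x38 → acc = 0x58
  ',' = 0x2C → acc = 0x74
  '7' = 0x37 → acc = 0x43
  ',' = 0x2C → acc = 0x6F
  '7' = 0x37 → acc = 0x58
  '7' = 0x37 → acc = 0x6F
  ',' = 0x2C → acc = 0x43
  '5' = 0x35 → acc = 0x76
Checksum = 0x76.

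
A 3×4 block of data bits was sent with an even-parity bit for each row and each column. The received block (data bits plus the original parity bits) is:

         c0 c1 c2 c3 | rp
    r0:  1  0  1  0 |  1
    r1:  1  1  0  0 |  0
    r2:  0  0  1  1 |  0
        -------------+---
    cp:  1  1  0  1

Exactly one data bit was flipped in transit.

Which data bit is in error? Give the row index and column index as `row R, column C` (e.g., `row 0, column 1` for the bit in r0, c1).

row 0, column 0

Recompute each row's even parity and compare to rp:
  r0: data parity 0, sent rp 1 → mismatch
  r1: data parity 0, sent rp 0 → ok
  r2: data parity 0, sent rp 0 → ok
Recompute each column's even parity and compare to cp:
  c0: data parity 0, sent cp 1 → mismatch
  c1: data parity 1, sent cp 1 → ok
  c2: data parity 0, sent cp 0 → ok
  c3: data parity 1, sent cp 1 → ok
Exactly one row (r0) and one column (c0) fail → the flipped bit is at their intersection.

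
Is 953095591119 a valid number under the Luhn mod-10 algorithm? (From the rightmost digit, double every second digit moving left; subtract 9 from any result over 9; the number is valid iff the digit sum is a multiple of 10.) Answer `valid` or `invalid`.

invalid

From the right, keep odd positions and double even positions (subtract 9 from any doubled value over 9):
  doubled (positions 2,4,...): 2 2 1 9 6 9 → sum 29
  kept (positions 1,3,...): 9 1 9 5 0 5 → sum 29
Total = 58.
58 mod 10 = 8, so the number is invalid.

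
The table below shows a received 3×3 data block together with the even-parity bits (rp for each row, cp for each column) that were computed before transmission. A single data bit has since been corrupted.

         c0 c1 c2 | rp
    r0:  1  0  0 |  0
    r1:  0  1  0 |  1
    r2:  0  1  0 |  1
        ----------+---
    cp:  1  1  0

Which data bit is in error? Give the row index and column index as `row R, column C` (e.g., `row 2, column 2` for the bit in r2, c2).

Recompute each row's even parity and compare to rp:
  r0: data parity 1, sent rp 0 → mismatch
  r1: data parity 1, sent rp 1 → ok
  r2: data parity 1, sent rp 1 → ok
Recompute each column's even parity and compare to cp:
  c0: data parity 1, sent cp 1 → ok
  c1: data parity 0, sent cp 1 → mismatch
  c2: data parity 0, sent cp 0 → ok
Exactly one row (r0) and one column (c1) fail → the flipped bit is at their intersection.

row 0, column 1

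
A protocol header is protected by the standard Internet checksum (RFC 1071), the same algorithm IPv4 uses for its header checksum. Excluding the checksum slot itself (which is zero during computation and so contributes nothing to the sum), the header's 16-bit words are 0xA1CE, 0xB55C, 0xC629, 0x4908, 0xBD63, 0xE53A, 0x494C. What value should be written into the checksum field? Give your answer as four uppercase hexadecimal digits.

One's-complement addition (fold any carry out of bit 15 back into bit 0):
  0xA1CE + 0xB55C = 0x1572A → wrap carry → 0x572B
  0x572B + 0xC629 = 0x11D54 → wrap carry → 0x1D55
  0x1D55 + 0x4908 = 0x0665D
  0x665D + 0xBD63 = 0x123C0 → wrap carry → 0x23C1
  0x23C1 + 0xE53A = 0x108FB → wrap carry → 0x08FC
  0x08FC + 0x494C = 0x05248
One's-complement sum = 0x5248.
Checksum = ~0x5248 & 0xFFFF = 0xADB7.

ADB7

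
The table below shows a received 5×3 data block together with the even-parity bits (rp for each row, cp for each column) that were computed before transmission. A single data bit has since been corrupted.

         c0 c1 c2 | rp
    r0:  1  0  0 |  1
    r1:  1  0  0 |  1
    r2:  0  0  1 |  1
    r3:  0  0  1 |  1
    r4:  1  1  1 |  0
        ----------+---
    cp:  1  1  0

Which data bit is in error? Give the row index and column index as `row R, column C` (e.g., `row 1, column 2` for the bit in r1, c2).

Recompute each row's even parity and compare to rp:
  r0: data parity 1, sent rp 1 → ok
  r1: data parity 1, sent rp 1 → ok
  r2: data parity 1, sent rp 1 → ok
  r3: data parity 1, sent rp 1 → ok
  r4: data parity 1, sent rp 0 → mismatch
Recompute each column's even parity and compare to cp:
  c0: data parity 1, sent cp 1 → ok
  c1: data parity 1, sent cp 1 → ok
  c2: data parity 1, sent cp 0 → mismatch
Exactly one row (r4) and one column (c2) fail → the flipped bit is at their intersection.

row 4, column 2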